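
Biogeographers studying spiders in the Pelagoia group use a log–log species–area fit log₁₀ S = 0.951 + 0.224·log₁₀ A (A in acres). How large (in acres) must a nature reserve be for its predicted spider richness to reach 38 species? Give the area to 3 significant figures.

641 acres

38 = 8.933 × A^0.224  ⇒  A^0.224 = 38/8.933 = 4.254
ln A = ln(4.254) / 0.224 = 1.4478 / 0.224 = 6.4635
A = e^6.4635 ≈ 641.3 acres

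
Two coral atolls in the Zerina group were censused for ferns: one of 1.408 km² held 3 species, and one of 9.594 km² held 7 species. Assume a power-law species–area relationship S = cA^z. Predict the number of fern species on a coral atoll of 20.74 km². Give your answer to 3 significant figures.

z = ln(7/3) / ln(9.594/1.408) = 0.8473 / 1.9190 = 0.4415
c = 3 / 1.408^0.4415 = 3 / 1.163 = 2.579
S₃ = 2.579 × 20.74^0.4415 = 2.579 × 3.814 ≈ 9.839

9.84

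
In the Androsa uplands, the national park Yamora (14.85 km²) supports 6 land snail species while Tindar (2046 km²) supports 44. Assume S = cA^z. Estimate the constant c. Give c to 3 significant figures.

2.01

z = ln(S₂/S₁) / ln(A₂/A₁) = ln(44/6) / ln(2046/14.85) = 1.9924 / 4.9256 = 0.4045
c = S₁ / A₁^z = 6 / 14.85^0.4045 = 6 / 2.978 = 2.015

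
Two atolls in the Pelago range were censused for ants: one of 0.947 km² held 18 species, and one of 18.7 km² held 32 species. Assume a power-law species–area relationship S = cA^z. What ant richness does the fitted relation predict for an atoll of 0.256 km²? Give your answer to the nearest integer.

z = ln(32/18) / ln(18.7/0.947) = 0.5754 / 2.9830 = 0.1929
c = 18 / 0.947^0.1929 = 18 / 0.9896 = 18.19
S₃ = 18.19 × 0.256^0.1929 = 18.19 × 0.7689 ≈ 13.99

14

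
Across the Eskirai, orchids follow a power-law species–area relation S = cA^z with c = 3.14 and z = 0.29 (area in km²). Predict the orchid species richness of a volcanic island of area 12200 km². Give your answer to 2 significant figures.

S = 3.14 × 12200^0.29 = 3.14 × 15.31 ≈ 48.08

48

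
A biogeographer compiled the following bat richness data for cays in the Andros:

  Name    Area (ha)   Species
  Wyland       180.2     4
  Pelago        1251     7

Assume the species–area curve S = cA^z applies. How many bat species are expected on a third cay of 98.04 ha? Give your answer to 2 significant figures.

z = ln(7/4) / ln(1251/180.2) = 0.5596 / 1.9376 = 0.2888
c = 4 / 180.2^0.2888 = 4 / 4.482 = 0.8924
S₃ = 0.8924 × 98.04^0.2888 = 0.8924 × 3.76 ≈ 3.355

3.4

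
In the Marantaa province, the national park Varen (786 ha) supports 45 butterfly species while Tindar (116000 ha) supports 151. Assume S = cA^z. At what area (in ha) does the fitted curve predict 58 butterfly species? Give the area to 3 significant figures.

z = ln(151/45) / ln(116000/786) = 1.2106 / 4.9944 = 0.2424
c = 45 / 786^0.2424 = 45 / 5.033 = 8.941
A = (58/8.941)^(1/0.2424) ⇒ ln A = ln(6.487)/0.2424 = 7.7139
A = e^7.7139 ≈ 2239 ha

2240 ha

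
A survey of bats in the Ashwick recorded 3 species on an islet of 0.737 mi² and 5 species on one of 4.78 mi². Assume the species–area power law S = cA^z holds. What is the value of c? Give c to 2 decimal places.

3.26

z = ln(S₂/S₁) / ln(A₂/A₁) = ln(5/3) / ln(4.78/0.737) = 0.5108 / 1.8696 = 0.2732
c = S₁ / A₁^z = 3 / 0.737^0.2732 = 3 / 0.92 = 3.261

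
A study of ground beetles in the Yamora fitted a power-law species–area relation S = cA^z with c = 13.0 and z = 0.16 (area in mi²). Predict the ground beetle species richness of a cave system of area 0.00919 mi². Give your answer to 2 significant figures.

6.1

S = 13 × 0.00919^0.16 = 13 × 0.4722 ≈ 6.139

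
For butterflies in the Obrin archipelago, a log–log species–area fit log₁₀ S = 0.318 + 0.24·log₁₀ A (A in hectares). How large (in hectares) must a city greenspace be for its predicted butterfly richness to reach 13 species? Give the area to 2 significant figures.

13 = 2.08 × A^0.24  ⇒  A^0.24 = 13/2.08 = 6.251
ln A = ln(6.251) / 0.24 = 1.8327 / 0.24 = 7.6364
A = e^7.6364 ≈ 2072 hectares

2100 hectares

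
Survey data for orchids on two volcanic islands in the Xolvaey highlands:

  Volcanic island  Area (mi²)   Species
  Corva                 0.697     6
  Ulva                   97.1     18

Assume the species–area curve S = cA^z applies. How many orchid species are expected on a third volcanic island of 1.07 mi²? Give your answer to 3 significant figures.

6.60

z = ln(18/6) / ln(97.1/0.697) = 1.0986 / 4.9367 = 0.2225
c = 6 / 0.697^0.2225 = 6 / 0.9228 = 6.502
S₃ = 6.502 × 1.07^0.2225 = 6.502 × 1.015 ≈ 6.601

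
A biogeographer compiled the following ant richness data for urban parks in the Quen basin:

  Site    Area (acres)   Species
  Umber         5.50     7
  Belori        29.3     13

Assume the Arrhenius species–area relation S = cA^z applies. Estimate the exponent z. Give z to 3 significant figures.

0.370

Taking logs: ln S = ln c + z ln A, so z = (ln S₂ − ln S₁)/(ln A₂ − ln A₁).
z = ln(13/7) / ln(29.3/5.5) = ln(1.857) / ln(5.327) = 0.6190 / 1.6728 = 0.3701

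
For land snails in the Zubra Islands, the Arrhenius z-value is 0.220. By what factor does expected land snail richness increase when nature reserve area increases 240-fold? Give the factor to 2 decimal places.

S₂/S₁ = (A₂/A₁)^z = 240^0.22
ln(S₂/S₁) = 0.22 × ln 240 = 0.22 × 5.4806 = 1.2057
S₂/S₁ = e^1.2057 ≈ 3.339

3.34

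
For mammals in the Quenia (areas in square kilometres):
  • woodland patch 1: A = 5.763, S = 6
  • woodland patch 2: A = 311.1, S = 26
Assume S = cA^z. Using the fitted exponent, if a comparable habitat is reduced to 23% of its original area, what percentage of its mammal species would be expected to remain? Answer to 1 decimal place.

58.3%

z = ln(26/6) / ln(311.1/5.763) = 1.4663 / 3.9887 = 0.3676
S_new/S_old = (A_new/A_old)^z = 0.23^0.3676 = exp(0.3676 × -1.4697) = 0.5826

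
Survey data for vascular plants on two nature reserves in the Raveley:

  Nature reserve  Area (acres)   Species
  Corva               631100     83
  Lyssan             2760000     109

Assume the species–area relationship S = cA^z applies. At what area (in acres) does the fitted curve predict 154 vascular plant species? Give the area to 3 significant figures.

17900000 acres

z = ln(109/83) / ln(2760000/631100) = 0.2725 / 1.4755 = 0.1847
c = 83 / 631100^0.1847 = 83 / 11.78 = 7.045
A = (154/7.045)^(1/0.1847) ⇒ ln A = ln(21.86)/0.1847 = 16.7021
A = e^16.7021 ≈ 17931281 acres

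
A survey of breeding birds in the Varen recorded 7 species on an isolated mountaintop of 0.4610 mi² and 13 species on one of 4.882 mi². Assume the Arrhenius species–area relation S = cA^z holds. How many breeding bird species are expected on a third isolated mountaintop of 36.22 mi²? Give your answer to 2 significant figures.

z = ln(13/7) / ln(4.882/0.461) = 0.6190 / 2.3599 = 0.2623
c = 7 / 0.461^0.2623 = 7 / 0.8162 = 8.577
S₃ = 8.577 × 36.22^0.2623 = 8.577 × 2.564 ≈ 21.99

22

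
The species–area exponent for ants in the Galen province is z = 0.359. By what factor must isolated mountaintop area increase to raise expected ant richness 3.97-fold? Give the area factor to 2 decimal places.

(A₂/A₁)^0.359 = 3.97, so A₂/A₁ = 3.97^(1/0.359) = 3.97^2.786
ln(A₂/A₁) = ln 3.97 / 0.359 = 1.3788 / 0.359 = 3.8406
A₂/A₁ = e^3.8406 ≈ 46.55

46.55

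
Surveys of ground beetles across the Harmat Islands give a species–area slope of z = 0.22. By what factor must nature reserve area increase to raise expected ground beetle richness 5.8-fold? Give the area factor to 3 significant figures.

(A₂/A₁)^0.22 = 5.8, so A₂/A₁ = 5.8^(1/0.22) = 5.8^4.545
ln(A₂/A₁) = ln 5.8 / 0.22 = 1.7579 / 0.22 = 7.9903
A₂/A₁ = e^7.9903 ≈ 2952

2950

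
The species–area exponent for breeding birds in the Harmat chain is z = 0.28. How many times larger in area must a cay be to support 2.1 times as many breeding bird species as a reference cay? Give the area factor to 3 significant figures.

14.2

(A₂/A₁)^0.28 = 2.1, so A₂/A₁ = 2.1^(1/0.28) = 2.1^3.571
ln(A₂/A₁) = ln 2.1 / 0.28 = 0.7419 / 0.28 = 2.6498
A₂/A₁ = e^2.6498 ≈ 14.15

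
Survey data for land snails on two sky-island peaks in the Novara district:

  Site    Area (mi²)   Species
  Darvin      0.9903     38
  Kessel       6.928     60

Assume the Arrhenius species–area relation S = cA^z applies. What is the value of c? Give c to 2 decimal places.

38.09

z = ln(S₂/S₁) / ln(A₂/A₁) = ln(60/38) / ln(6.928/0.9903) = 0.4568 / 1.9453 = 0.2348
c = S₁ / A₁^z = 38 / 0.9903^0.2348 = 38 / 0.9977 = 38.09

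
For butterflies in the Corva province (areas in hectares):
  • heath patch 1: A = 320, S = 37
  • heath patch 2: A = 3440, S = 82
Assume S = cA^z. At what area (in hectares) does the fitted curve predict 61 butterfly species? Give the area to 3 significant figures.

1420 hectares

z = ln(82/37) / ln(3440/320) = 0.7958 / 2.3749 = 0.3351
c = 37 / 320^0.3351 = 37 / 6.909 = 5.355
A = (61/5.355)^(1/0.3351) ⇒ ln A = ln(11.39)/0.3351 = 7.2603
A = e^7.2603 ≈ 1423 hectares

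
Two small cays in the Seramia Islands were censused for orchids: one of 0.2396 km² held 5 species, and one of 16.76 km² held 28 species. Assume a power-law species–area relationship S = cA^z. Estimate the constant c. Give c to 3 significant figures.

z = ln(S₂/S₁) / ln(A₂/A₁) = ln(28/5) / ln(16.76/0.2396) = 1.7228 / 4.2478 = 0.4056
c = S₁ / A₁^z = 5 / 0.2396^0.4056 = 5 / 0.5602 = 8.925

8.93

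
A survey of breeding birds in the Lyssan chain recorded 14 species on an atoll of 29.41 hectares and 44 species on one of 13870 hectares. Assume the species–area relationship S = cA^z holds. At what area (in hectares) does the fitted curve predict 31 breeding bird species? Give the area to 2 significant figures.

2100 hectares

z = ln(44/14) / ln(13870/29.41) = 1.1451 / 6.1561 = 0.1860
c = 14 / 29.41^0.1860 = 14 / 1.876 = 7.464
A = (31/7.464)^(1/0.1860) ⇒ ln A = ln(4.153)/0.1860 = 7.6548
A = e^7.6548 ≈ 2111 hectares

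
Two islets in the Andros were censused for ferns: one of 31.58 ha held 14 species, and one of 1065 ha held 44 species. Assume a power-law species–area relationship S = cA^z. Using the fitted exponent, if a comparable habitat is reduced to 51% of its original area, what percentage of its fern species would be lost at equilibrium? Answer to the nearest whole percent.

z = ln(44/14) / ln(1065/31.58) = 1.1451 / 3.5182 = 0.3255
S_new/S_old = (A_new/A_old)^z = 0.51^0.3255 = exp(0.3255 × -0.6733) = 0.8032
Fraction lost = 1 − 0.8032 = 0.1968

20%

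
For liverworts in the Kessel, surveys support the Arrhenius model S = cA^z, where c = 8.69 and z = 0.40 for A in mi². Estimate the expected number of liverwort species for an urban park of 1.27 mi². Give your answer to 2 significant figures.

9.6

S = 8.69 × 1.27^0.4
ln S = ln 8.69 + 0.4 × ln 1.27 = 2.1622 + 0.4 × 0.2390 = 2.2578
S = e^2.2578 ≈ 9.562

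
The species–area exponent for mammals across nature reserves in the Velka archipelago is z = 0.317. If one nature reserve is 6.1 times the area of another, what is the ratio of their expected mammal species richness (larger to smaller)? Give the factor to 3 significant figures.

S₂/S₁ = (A₂/A₁)^z = 6.1^0.317
ln(S₂/S₁) = 0.317 × ln 6.1 = 0.317 × 1.8083 = 0.5732
S₂/S₁ = e^0.5732 ≈ 1.774

1.77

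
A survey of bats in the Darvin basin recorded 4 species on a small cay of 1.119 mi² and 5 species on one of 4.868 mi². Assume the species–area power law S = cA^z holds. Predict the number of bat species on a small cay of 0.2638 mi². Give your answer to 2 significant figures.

3.2

z = ln(5/4) / ln(4.868/1.119) = 0.2231 / 1.4702 = 0.1518
c = 4 / 1.119^0.1518 = 4 / 1.017 = 3.932
S₃ = 3.932 × 0.2638^0.1518 = 3.932 × 0.8169 ≈ 3.212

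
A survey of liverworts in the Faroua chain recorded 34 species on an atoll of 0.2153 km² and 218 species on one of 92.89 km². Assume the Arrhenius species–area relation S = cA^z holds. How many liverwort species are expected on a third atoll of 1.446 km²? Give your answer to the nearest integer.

61

z = ln(218/34) / ln(92.89/0.2153) = 1.8581 / 6.0671 = 0.3063
c = 34 / 0.2153^0.3063 = 34 / 0.6248 = 54.42
S₃ = 54.42 × 1.446^0.3063 = 54.42 × 1.12 ≈ 60.93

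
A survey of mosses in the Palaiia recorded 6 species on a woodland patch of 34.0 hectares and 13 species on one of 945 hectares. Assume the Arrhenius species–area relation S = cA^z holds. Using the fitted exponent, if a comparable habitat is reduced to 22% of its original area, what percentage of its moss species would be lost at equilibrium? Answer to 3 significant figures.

29.7%

z = ln(13/6) / ln(945/34) = 0.7732 / 3.3248 = 0.2326
S_new/S_old = (A_new/A_old)^z = 0.22^0.2326 = exp(0.2326 × -1.5141) = 0.7032
Fraction lost = 1 − 0.7032 = 0.2968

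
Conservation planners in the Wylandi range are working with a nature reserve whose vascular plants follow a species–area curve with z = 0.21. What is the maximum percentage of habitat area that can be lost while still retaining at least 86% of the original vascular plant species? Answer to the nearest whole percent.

Need (A_new/A_old)^0.21 = 0.86, so A_new/A_old = 0.86^(1/0.21) = 0.86^4.762
ln(A_new/A_old) = ln 0.86 / 0.21 = -0.1508 / 0.21 = -0.7182
A_new/A_old = e^-0.7182 ≈ 0.4876
Fraction that can be lost = 1 − 0.4876 = 0.5124

51%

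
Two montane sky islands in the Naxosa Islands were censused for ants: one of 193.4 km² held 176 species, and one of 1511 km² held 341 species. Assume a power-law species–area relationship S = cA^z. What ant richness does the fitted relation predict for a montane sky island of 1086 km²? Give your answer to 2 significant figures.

z = ln(341/176) / ln(1511/193.4) = 0.6614 / 2.0558 = 0.3217
c = 176 / 193.4^0.3217 = 176 / 5.44 = 32.35
S₃ = 32.35 × 1086^0.3217 = 32.35 × 9.478 ≈ 306.6

310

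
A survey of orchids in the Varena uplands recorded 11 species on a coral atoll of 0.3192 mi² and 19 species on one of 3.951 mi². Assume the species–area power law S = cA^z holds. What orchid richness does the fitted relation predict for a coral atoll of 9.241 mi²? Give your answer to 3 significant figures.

22.9

z = ln(19/11) / ln(3.951/0.3192) = 0.5465 / 2.5159 = 0.2172
c = 11 / 0.3192^0.2172 = 11 / 0.7803 = 14.1
S₃ = 14.1 × 9.241^0.2172 = 14.1 × 1.621 ≈ 22.85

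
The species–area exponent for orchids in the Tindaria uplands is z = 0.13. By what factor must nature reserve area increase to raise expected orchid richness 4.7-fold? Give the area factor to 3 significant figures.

148000

(A₂/A₁)^0.13 = 4.7, so A₂/A₁ = 4.7^(1/0.13) = 4.7^7.692
ln(A₂/A₁) = ln 4.7 / 0.13 = 1.5476 / 0.13 = 11.9043
A₂/A₁ = e^11.9043 ≈ 147905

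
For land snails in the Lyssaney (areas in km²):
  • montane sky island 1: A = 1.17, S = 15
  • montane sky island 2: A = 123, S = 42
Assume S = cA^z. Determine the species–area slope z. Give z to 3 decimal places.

Taking logs: ln S = ln c + z ln A, so z = (ln S₂ − ln S₁)/(ln A₂ − ln A₁).
z = ln(42/15) / ln(123/1.17) = ln(2.8) / ln(105.1) = 1.0296 / 4.6552 = 0.2212

0.221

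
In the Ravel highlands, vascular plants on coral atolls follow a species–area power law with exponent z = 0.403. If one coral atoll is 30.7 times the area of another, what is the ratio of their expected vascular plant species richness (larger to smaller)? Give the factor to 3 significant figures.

3.97

S₂/S₁ = (A₂/A₁)^z = 30.7^0.403
ln(S₂/S₁) = 0.403 × ln 30.7 = 0.403 × 3.4243 = 1.3800
S₂/S₁ = e^1.3800 ≈ 3.975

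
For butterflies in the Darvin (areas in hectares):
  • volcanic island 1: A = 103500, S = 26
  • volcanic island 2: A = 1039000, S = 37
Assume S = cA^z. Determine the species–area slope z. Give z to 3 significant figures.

0.153

Taking logs: ln S = ln c + z ln A, so z = (ln S₂ − ln S₁)/(ln A₂ − ln A₁).
z = ln(37/26) / ln(1039000/103500) = ln(1.423) / ln(10.04) = 0.3528 / 2.3064 = 0.1530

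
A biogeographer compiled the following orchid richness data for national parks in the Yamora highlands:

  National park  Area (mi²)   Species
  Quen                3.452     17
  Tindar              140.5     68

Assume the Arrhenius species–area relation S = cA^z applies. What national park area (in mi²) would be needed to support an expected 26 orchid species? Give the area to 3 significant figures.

z = ln(68/17) / ln(140.5/3.452) = 1.3863 / 3.7063 = 0.3740
c = 17 / 3.452^0.3740 = 17 / 1.59 = 10.7
A = (26/10.7)^(1/0.3740) ⇒ ln A = ln(2.431)/0.3740 = 2.3749
A = e^2.3749 ≈ 10.75 mi²

10.7 mi²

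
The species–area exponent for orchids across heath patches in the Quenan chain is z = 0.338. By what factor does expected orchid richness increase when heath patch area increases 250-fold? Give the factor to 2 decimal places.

S₂/S₁ = (A₂/A₁)^z = 250^0.338
ln(S₂/S₁) = 0.338 × ln 250 = 0.338 × 5.5215 = 1.8663
S₂/S₁ = e^1.8663 ≈ 6.464

6.46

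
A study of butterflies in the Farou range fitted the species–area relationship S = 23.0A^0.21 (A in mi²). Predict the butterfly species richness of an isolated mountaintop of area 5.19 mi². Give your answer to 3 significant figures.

S = 23 × 5.19^0.21
ln S = ln 23 + 0.21 × ln 5.19 = 3.1355 + 0.21 × 1.6467 = 3.4813
S = e^3.4813 ≈ 32.5

32.5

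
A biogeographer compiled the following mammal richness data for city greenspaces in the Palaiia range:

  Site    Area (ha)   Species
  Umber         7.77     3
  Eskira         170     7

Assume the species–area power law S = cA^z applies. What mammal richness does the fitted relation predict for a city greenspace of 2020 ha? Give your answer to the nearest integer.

z = ln(7/3) / ln(170/7.77) = 0.8473 / 3.0855 = 0.2746
c = 3 / 7.77^0.2746 = 3 / 1.756 = 1.708
S₃ = 1.708 × 2020^0.2746 = 1.708 × 8.085 ≈ 13.81

14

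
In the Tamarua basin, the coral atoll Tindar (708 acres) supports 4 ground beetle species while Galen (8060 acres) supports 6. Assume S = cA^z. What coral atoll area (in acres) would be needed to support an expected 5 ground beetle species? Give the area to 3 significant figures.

z = ln(6/4) / ln(8060/708) = 0.4055 / 2.4322 = 0.1667
c = 4 / 708^0.1667 = 4 / 2.986 = 1.34
A = (5/1.34)^(1/0.1667) ⇒ ln A = ln(3.733)/0.1667 = 7.9010
A = e^7.9010 ≈ 2700 acres

2700 acres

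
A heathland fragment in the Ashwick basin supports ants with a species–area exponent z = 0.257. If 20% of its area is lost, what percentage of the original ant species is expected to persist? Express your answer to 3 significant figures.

S_new/S_old = (A_new/A_old)^z = 0.8^0.257
= exp(0.257 × ln 0.8) = exp(0.257 × -0.2231) = exp(-0.0573) ≈ 0.9443

94.4%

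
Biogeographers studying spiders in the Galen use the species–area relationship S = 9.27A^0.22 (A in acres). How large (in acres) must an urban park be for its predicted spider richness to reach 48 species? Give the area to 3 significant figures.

1760 acres

48 = 9.27 × A^0.22  ⇒  A^0.22 = 48/9.27 = 5.178
ln A = ln(5.178) / 0.22 = 1.6444 / 0.22 = 7.4746
A = e^7.4746 ≈ 1763 acres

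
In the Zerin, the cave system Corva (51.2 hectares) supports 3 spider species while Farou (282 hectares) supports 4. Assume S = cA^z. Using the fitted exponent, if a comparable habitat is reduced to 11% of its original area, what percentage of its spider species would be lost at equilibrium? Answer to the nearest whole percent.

31%

z = ln(4/3) / ln(282/51.2) = 0.2877 / 1.7062 = 0.1686
S_new/S_old = (A_new/A_old)^z = 0.11^0.1686 = exp(0.1686 × -2.2073) = 0.6892
Fraction lost = 1 − 0.6892 = 0.3108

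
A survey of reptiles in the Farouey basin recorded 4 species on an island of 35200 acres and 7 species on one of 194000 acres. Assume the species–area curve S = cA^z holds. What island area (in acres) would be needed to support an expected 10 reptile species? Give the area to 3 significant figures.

576000 acres

z = ln(7/4) / ln(194000/35200) = 0.5596 / 1.7068 = 0.3279
c = 4 / 35200^0.3279 = 4 / 30.95 = 0.1292
A = (10/0.1292)^(1/0.3279) ⇒ ln A = ln(77.38)/0.3279 = 13.2635
A = e^13.2635 ≈ 575769 acres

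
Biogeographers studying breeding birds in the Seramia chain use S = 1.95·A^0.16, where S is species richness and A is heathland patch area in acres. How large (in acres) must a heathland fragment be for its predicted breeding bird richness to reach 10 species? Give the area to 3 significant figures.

10 = 1.95 × A^0.16  ⇒  A^0.16 = 10/1.95 = 5.128
ln A = ln(5.128) / 0.16 = 1.6348 / 0.16 = 10.2172
A = e^10.2172 ≈ 27371 acres

27400 acres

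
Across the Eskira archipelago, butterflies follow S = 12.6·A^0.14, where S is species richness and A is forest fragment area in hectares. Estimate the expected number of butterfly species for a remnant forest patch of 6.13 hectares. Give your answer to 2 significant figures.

16

S = 12.6 × 6.13^0.14
ln S = ln 12.6 + 0.14 × ln 6.13 = 2.5337 + 0.14 × 1.8132 = 2.7875
S = e^2.7875 ≈ 16.24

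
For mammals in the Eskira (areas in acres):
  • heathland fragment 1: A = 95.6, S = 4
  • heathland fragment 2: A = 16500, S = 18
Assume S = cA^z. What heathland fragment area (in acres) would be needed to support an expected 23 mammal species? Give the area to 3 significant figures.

z = ln(18/4) / ln(16500/95.6) = 1.5041 / 5.1509 = 0.2920
c = 4 / 95.6^0.2920 = 4 / 3.787 = 1.056
A = (23/1.056)^(1/0.2920) ⇒ ln A = ln(21.78)/0.2920 = 10.5506
A = e^10.5506 ≈ 38199 acres

38200 acres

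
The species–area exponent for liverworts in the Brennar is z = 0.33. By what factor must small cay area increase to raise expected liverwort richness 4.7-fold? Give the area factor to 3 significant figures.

(A₂/A₁)^0.33 = 4.7, so A₂/A₁ = 4.7^(1/0.33) = 4.7^3.03
ln(A₂/A₁) = ln 4.7 / 0.33 = 1.5476 / 0.33 = 4.6896
A₂/A₁ = e^4.6896 ≈ 108.8

109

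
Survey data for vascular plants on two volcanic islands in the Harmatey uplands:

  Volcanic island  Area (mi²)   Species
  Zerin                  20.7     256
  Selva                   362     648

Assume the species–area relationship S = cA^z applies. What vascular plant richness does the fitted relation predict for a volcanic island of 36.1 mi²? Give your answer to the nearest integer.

z = ln(648/256) / ln(362/20.7) = 0.9287 / 2.8615 = 0.3246
c = 256 / 20.7^0.3246 = 256 / 2.674 = 95.75
S₃ = 95.75 × 36.1^0.3246 = 95.75 × 3.203 ≈ 306.6

307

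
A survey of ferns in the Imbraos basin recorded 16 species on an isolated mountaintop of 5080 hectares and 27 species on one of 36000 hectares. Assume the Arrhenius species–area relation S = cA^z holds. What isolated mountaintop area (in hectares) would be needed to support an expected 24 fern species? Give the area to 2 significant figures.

23000 hectares

z = ln(27/16) / ln(36000/5080) = 0.5232 / 1.9582 = 0.2672
c = 16 / 5080^0.2672 = 16 / 9.778 = 1.636
A = (24/1.636)^(1/0.2672) ⇒ ln A = ln(14.67)/0.2672 = 10.0505
A = e^10.0505 ≈ 23167 hectares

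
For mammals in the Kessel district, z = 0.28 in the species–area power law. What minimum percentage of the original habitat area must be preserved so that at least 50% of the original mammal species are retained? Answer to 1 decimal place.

Need (A_new/A_old)^0.28 = 0.5, so A_new/A_old = 0.5^(1/0.28) = 0.5^3.571
ln(A_new/A_old) = ln 0.5 / 0.28 = -0.6931 / 0.28 = -2.4755
A_new/A_old = e^-2.4755 ≈ 0.08412

8.4%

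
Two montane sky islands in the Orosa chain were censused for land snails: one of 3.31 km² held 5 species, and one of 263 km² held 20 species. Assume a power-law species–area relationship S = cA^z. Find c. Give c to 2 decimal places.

3.42

z = ln(S₂/S₁) / ln(A₂/A₁) = ln(20/5) / ln(263/3.31) = 1.3863 / 4.3752 = 0.3169
c = S₁ / A₁^z = 5 / 3.31^0.3169 = 5 / 1.461 = 3.422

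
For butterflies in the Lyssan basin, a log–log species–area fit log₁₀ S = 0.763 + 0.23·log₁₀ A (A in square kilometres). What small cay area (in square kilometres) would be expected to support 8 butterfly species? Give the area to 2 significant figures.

8 = 5.794 × A^0.23  ⇒  A^0.23 = 8/5.794 = 1.381
ln A = ln(1.381) / 0.23 = 0.3226 / 0.23 = 1.4025
A = e^1.4025 ≈ 4.065 square kilometres

4.1 square kilometres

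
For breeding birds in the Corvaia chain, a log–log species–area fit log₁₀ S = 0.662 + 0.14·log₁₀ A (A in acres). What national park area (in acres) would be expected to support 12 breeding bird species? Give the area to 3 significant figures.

12 = 4.592 × A^0.14  ⇒  A^0.14 = 12/4.592 = 2.613
ln A = ln(2.613) / 0.14 = 0.9606 / 0.14 = 6.8614
A = e^6.8614 ≈ 954.7 acres

955 acres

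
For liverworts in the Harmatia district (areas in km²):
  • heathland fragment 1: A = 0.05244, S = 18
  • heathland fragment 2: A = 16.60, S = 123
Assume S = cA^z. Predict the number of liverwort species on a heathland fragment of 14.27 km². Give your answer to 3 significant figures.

z = ln(123/18) / ln(16.6/0.05244) = 1.9218 / 5.7575 = 0.3338
c = 18 / 0.05244^0.3338 = 18 / 0.3738 = 48.15
S₃ = 48.15 × 14.27^0.3338 = 48.15 × 2.429 ≈ 116.9

117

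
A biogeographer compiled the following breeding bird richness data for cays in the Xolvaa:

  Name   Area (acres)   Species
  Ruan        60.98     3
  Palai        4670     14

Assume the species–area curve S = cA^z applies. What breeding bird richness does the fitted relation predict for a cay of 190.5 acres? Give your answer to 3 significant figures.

4.50

z = ln(14/3) / ln(4670/60.98) = 1.5404 / 4.3384 = 0.3551
c = 3 / 60.98^0.3551 = 3 / 4.304 = 0.697
S₃ = 0.697 × 190.5^0.3551 = 0.697 × 6.45 ≈ 4.496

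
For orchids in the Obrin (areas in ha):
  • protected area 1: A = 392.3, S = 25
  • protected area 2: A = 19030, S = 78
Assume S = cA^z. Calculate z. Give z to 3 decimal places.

Taking logs: ln S = ln c + z ln A, so z = (ln S₂ − ln S₁)/(ln A₂ − ln A₁).
z = ln(78/25) / ln(19030/392.3) = ln(3.12) / ln(48.51) = 1.1378 / 3.8817 = 0.2931

0.293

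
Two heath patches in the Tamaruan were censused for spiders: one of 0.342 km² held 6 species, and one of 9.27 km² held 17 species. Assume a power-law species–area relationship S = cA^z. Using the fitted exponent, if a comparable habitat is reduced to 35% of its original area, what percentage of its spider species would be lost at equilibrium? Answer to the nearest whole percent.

28%

z = ln(17/6) / ln(9.27/0.342) = 1.0415 / 3.2997 = 0.3156
S_new/S_old = (A_new/A_old)^z = 0.35^0.3156 = exp(0.3156 × -1.0498) = 0.718
Fraction lost = 1 − 0.718 = 0.282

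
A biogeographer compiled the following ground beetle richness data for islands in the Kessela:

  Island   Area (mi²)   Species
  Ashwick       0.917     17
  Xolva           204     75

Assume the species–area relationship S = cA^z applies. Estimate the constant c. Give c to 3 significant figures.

17.4

z = ln(S₂/S₁) / ln(A₂/A₁) = ln(75/17) / ln(204/0.917) = 1.4843 / 5.4048 = 0.2746
c = S₁ / A₁^z = 17 / 0.917^0.2746 = 17 / 0.9765 = 17.41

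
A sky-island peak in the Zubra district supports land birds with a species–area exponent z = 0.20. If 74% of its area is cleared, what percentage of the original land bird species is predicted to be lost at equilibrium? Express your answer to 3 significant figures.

23.6%

S_new/S_old = (A_new/A_old)^z = 0.26^0.2
= exp(0.2 × ln 0.26) = exp(0.2 × -1.3471) = exp(-0.2694) ≈ 0.7638
Fraction lost = 1 − 0.7638 = 0.2362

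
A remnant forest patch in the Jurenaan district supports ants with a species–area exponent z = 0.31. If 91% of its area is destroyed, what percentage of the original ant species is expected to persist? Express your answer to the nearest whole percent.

47%

S_new/S_old = (A_new/A_old)^z = 0.09^0.31
= exp(0.31 × ln 0.09) = exp(0.31 × -2.4079) = exp(-0.7465) ≈ 0.474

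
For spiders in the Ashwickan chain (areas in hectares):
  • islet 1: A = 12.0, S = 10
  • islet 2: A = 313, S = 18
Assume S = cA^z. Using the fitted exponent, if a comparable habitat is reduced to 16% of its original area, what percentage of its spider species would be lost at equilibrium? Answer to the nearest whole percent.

z = ln(18/10) / ln(313/12) = 0.5878 / 3.2613 = 0.1802
S_new/S_old = (A_new/A_old)^z = 0.16^0.1802 = exp(0.1802 × -1.8326) = 0.7187
Fraction lost = 1 − 0.7187 = 0.2813

28%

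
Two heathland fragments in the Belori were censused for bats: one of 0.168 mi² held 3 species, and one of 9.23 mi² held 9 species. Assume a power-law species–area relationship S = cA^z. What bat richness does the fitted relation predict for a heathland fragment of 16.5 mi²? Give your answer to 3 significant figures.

10.6

z = ln(9/3) / ln(9.23/0.168) = 1.0986 / 4.0063 = 0.2742
c = 3 / 0.168^0.2742 = 3 / 0.6131 = 4.893
S₃ = 4.893 × 16.5^0.2742 = 4.893 × 2.157 ≈ 10.55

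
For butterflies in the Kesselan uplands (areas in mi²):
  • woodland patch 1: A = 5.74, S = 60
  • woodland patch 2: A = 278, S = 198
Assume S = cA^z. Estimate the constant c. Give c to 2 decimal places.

35.05

z = ln(S₂/S₁) / ln(A₂/A₁) = ln(198/60) / ln(278/5.74) = 1.1939 / 3.8802 = 0.3077
c = S₁ / A₁^z = 60 / 5.74^0.3077 = 60 / 1.712 = 35.05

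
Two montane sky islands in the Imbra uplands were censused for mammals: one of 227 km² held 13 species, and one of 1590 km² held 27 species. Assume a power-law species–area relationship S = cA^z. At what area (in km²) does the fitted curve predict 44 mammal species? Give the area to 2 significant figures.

z = ln(27/13) / ln(1590/227) = 0.7309 / 1.9465 = 0.3755
c = 13 / 227^0.3755 = 13 / 7.667 = 1.696
A = (44/1.696)^(1/0.3755) ⇒ ln A = ln(25.95)/0.3755 = 8.6721
A = e^8.6721 ≈ 5838 km²

5800 km²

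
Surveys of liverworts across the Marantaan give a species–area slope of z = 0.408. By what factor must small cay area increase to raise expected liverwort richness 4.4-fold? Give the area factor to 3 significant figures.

37.8

(A₂/A₁)^0.408 = 4.4, so A₂/A₁ = 4.4^(1/0.408) = 4.4^2.451
ln(A₂/A₁) = ln 4.4 / 0.408 = 1.4816 / 0.408 = 3.6314
A₂/A₁ = e^3.6314 ≈ 37.77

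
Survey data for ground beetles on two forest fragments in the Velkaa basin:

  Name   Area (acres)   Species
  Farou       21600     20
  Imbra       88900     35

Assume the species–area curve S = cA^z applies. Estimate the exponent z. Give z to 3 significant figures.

0.396

Taking logs: ln S = ln c + z ln A, so z = (ln S₂ − ln S₁)/(ln A₂ − ln A₁).
z = ln(35/20) / ln(88900/21600) = ln(1.75) / ln(4.116) = 0.5596 / 1.4148 = 0.3955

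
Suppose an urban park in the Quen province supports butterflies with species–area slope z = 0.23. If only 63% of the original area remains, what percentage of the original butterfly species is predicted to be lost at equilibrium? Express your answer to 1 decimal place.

10.1%

S_new/S_old = (A_new/A_old)^z = 0.63^0.23
= exp(0.23 × ln 0.63) = exp(0.23 × -0.4620) = exp(-0.1063) ≈ 0.8992
Fraction lost = 1 − 0.8992 = 0.1008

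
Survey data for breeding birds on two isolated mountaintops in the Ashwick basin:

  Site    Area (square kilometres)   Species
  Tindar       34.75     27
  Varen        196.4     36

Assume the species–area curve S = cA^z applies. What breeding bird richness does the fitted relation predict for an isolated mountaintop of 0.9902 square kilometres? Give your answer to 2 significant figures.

15

z = ln(36/27) / ln(196.4/34.75) = 0.2877 / 1.7320 = 0.1661
c = 27 / 34.75^0.1661 = 27 / 1.803 = 14.98
S₃ = 14.98 × 0.9902^0.1661 = 14.98 × 0.9984 ≈ 14.95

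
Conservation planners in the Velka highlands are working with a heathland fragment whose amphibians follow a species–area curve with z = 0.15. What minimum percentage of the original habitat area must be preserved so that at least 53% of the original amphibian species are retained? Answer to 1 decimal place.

Need (A_new/A_old)^0.15 = 0.53, so A_new/A_old = 0.53^(1/0.15) = 0.53^6.667
ln(A_new/A_old) = ln 0.53 / 0.15 = -0.6349 / 0.15 = -4.2325
A_new/A_old = e^-4.2325 ≈ 0.01452

1.5%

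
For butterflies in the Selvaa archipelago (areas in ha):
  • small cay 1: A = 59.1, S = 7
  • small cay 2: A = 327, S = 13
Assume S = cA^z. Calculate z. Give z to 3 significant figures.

Taking logs: ln S = ln c + z ln A, so z = (ln S₂ − ln S₁)/(ln A₂ − ln A₁).
z = ln(13/7) / ln(327/59.1) = ln(1.857) / ln(5.533) = 0.6190 / 1.7107 = 0.3619

0.362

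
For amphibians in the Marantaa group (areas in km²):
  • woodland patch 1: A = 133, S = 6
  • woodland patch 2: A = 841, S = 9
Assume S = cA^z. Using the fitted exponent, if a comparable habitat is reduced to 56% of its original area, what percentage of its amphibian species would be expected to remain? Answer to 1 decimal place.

88.0%

z = ln(9/6) / ln(841/133) = 0.4055 / 1.8442 = 0.2199
S_new/S_old = (A_new/A_old)^z = 0.56^0.2199 = exp(0.2199 × -0.5798) = 0.8803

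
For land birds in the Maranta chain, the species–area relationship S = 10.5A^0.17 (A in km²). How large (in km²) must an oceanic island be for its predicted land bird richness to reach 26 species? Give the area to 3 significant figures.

26 = 10.5 × A^0.17  ⇒  A^0.17 = 26/10.5 = 2.476
ln A = ln(2.476) / 0.17 = 0.9067 / 0.17 = 5.3337
A = e^5.3337 ≈ 207.2 km²

207 km²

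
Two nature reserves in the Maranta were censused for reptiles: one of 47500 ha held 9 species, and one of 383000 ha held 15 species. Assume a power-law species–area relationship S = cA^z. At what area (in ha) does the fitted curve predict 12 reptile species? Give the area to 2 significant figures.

z = ln(15/9) / ln(383000/47500) = 0.5108 / 2.0873 = 0.2447
c = 9 / 47500^0.2447 = 9 / 13.95 = 0.6452
A = (12/0.6452)^(1/0.2447) ⇒ ln A = ln(18.6)/0.2447 = 11.9440
A = e^11.9440 ≈ 153890 ha

150000 ha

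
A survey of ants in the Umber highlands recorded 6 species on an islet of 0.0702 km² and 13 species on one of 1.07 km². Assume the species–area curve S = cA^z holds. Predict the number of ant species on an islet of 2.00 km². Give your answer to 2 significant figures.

16

z = ln(13/6) / ln(1.07/0.0702) = 0.7732 / 2.7241 = 0.2838
c = 6 / 0.0702^0.2838 = 6 / 0.4705 = 12.75
S₃ = 12.75 × 2^0.2838 = 12.75 × 1.217 ≈ 15.53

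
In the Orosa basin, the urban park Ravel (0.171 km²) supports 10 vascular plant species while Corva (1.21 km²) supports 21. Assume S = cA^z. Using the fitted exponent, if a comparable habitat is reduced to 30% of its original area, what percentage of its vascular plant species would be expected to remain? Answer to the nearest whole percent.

z = ln(21/10) / ln(1.21/0.171) = 0.7419 / 1.9567 = 0.3792
S_new/S_old = (A_new/A_old)^z = 0.3^0.3792 = exp(0.3792 × -1.2040) = 0.6335

63%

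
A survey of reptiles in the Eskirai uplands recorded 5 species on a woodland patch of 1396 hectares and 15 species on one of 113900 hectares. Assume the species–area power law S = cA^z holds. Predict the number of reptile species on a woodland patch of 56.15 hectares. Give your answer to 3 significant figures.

2.24

z = ln(15/5) / ln(113900/1396) = 1.0986 / 4.4017 = 0.2496
c = 5 / 1396^0.2496 = 5 / 6.094 = 0.8204
S₃ = 0.8204 × 56.15^0.2496 = 0.8204 × 2.733 ≈ 2.242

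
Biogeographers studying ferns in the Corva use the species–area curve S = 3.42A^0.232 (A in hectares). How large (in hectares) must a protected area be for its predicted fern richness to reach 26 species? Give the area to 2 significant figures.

6300 hectares

26 = 3.42 × A^0.232  ⇒  A^0.232 = 26/3.42 = 7.602
ln A = ln(7.602) / 0.232 = 2.0285 / 0.232 = 8.7433
A = e^8.7433 ≈ 6269 hectares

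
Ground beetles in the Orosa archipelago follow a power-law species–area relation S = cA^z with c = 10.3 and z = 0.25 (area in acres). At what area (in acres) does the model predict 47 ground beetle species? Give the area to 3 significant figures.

47 = 10.3 × A^0.25  ⇒  A^0.25 = 47/10.3 = 4.563
ln A = ln(4.563) / 0.25 = 1.5180 / 0.25 = 6.0720
A = e^6.0720 ≈ 433.6 acres

434 acres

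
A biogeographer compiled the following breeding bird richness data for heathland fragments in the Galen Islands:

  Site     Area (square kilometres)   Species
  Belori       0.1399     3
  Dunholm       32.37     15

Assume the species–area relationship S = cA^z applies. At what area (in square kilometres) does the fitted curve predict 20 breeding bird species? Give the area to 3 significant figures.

85.7 square kilometres

z = ln(15/3) / ln(32.37/0.1399) = 1.6094 / 5.4441 = 0.2956
c = 3 / 0.1399^0.2956 = 3 / 0.5591 = 5.366
A = (20/5.366)^(1/0.2956) ⇒ ln A = ln(3.727)/0.2956 = 4.4503
A = e^4.4503 ≈ 85.66 square kilometres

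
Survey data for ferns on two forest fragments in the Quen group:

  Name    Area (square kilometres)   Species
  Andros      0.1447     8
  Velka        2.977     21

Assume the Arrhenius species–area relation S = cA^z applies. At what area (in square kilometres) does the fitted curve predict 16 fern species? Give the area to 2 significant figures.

1.3 square kilometres

z = ln(21/8) / ln(2.977/0.1447) = 0.9651 / 3.0240 = 0.3191
c = 8 / 0.1447^0.3191 = 8 / 0.5396 = 14.83
A = (16/14.83)^(1/0.3191) ⇒ ln A = ln(1.079)/0.3191 = 0.2388
A = e^0.2388 ≈ 1.27 square kilometres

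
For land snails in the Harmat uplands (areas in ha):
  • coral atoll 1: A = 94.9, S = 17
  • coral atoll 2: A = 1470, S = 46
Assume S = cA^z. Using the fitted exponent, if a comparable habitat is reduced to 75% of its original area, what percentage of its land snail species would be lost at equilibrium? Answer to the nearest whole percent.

z = ln(46/17) / ln(1470/94.9) = 0.9954 / 2.7402 = 0.3633
S_new/S_old = (A_new/A_old)^z = 0.75^0.3633 = exp(0.3633 × -0.2877) = 0.9008
Fraction lost = 1 − 0.9008 = 0.09923

10%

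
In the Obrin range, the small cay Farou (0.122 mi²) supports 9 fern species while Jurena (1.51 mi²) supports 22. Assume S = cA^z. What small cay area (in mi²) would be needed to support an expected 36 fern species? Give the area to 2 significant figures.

z = ln(22/9) / ln(1.51/0.122) = 0.8938 / 2.5158 = 0.3553
c = 9 / 0.122^0.3553 = 9 / 0.4736 = 19
A = (36/19)^(1/0.3553) ⇒ ln A = ln(1.894)/0.3553 = 1.7983
A = e^1.7983 ≈ 6.039 mi²

6.0 mi²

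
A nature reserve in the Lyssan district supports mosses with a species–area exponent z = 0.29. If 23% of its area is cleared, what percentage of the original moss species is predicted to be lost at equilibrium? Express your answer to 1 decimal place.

S_new/S_old = (A_new/A_old)^z = 0.77^0.29
= exp(0.29 × ln 0.77) = exp(0.29 × -0.2614) = exp(-0.0758) ≈ 0.927
Fraction lost = 1 − 0.927 = 0.07299

7.3%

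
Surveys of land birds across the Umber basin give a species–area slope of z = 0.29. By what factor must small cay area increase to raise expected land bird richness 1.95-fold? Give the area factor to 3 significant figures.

10.0

(A₂/A₁)^0.29 = 1.95, so A₂/A₁ = 1.95^(1/0.29) = 1.95^3.448
ln(A₂/A₁) = ln 1.95 / 0.29 = 0.6678 / 0.29 = 2.3029
A₂/A₁ = e^2.3029 ≈ 10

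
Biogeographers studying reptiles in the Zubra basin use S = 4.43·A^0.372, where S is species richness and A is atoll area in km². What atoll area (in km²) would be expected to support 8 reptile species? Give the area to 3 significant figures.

4.90 km²

8 = 4.43 × A^0.372  ⇒  A^0.372 = 8/4.43 = 1.806
ln A = ln(1.806) / 0.372 = 0.5910 / 0.372 = 1.5888
A = e^1.5888 ≈ 4.898 km²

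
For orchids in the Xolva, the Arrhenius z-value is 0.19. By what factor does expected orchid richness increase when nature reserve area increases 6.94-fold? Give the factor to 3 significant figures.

S₂/S₁ = (A₂/A₁)^z = 6.94^0.19
ln(S₂/S₁) = 0.19 × ln 6.94 = 0.19 × 1.9373 = 0.3681
S₂/S₁ = e^0.3681 ≈ 1.445

1.44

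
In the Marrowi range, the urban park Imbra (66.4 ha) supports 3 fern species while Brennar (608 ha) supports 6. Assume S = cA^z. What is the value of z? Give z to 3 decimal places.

0.313

Taking logs: ln S = ln c + z ln A, so z = (ln S₂ − ln S₁)/(ln A₂ − ln A₁).
z = ln(6/3) / ln(608/66.4) = ln(2) / ln(9.157) = 0.6931 / 2.2145 = 0.3130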